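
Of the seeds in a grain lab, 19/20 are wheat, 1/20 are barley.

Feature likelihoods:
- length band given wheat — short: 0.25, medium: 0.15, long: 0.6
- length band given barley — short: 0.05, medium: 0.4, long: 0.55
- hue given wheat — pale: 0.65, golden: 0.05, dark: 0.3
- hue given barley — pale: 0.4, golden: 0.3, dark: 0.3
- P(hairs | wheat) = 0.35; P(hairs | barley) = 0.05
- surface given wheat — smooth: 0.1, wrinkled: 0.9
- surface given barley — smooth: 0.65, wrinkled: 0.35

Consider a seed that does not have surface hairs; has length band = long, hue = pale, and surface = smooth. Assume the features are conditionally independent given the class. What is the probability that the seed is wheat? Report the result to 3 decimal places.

wheat: 0.95 × 0.6 × 0.65 × (1−0.35) × 0.1 = 0.0240825
barley: 0.05 × 0.55 × 0.4 × (1−0.05) × 0.65 = 0.0067925
P(wheat | x) = 0.0240825 / 0.030875 ≈ 0.780

0.780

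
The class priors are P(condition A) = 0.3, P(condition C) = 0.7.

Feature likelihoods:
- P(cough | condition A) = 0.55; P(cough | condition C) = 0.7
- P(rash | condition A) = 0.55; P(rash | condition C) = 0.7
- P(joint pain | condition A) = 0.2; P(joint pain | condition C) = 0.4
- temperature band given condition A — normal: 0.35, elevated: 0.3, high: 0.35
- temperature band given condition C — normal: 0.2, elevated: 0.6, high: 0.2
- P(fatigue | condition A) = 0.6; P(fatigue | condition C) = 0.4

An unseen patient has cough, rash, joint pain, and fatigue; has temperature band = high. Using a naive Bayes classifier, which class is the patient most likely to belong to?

condition C

condition A: 0.3 × 0.55 × 0.55 × 0.2 × 0.35 × 0.6 = 0.0038115
condition C: 0.7 × 0.7 × 0.7 × 0.4 × 0.2 × 0.4 = 0.010976
Highest score → condition C.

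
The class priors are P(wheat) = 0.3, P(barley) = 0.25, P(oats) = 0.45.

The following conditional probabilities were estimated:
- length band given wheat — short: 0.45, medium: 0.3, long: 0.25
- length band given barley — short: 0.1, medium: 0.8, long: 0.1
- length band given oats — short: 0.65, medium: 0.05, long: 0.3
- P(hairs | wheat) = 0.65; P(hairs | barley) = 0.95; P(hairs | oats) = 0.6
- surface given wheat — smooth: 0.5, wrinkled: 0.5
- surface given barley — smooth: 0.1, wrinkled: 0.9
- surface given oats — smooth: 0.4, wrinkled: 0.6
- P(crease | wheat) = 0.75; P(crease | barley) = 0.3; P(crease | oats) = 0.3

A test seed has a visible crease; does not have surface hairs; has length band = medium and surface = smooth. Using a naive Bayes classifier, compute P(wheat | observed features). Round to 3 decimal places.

wheat: 0.3 × 0.3 × (1−0.65) × 0.5 × 0.75 = 0.0118125
barley: 0.25 × 0.8 × (1−0.95) × 0.1 × 0.3 = 0.0003
oats: 0.45 × 0.05 × (1−0.6) × 0.4 × 0.3 = 0.00108
P(wheat | x) = 0.0118125 / 0.0131925 ≈ 0.895

0.895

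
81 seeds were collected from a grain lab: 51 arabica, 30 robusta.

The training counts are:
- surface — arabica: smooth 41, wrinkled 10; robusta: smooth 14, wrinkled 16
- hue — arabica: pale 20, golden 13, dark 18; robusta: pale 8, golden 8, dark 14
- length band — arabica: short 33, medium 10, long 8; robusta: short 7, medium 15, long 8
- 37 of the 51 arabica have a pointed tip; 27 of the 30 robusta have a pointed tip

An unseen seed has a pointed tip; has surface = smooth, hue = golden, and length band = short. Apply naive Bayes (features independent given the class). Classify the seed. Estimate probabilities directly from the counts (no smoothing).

arabica

arabica: (51/81) × (41/51) × (13/51) × (33/51) × (37/51) ≈ 0.0605686
robusta: (30/81) × (14/30) × (8/30) × (7/30) × (27/30) ≈ 0.00967901
Highest score → arabica.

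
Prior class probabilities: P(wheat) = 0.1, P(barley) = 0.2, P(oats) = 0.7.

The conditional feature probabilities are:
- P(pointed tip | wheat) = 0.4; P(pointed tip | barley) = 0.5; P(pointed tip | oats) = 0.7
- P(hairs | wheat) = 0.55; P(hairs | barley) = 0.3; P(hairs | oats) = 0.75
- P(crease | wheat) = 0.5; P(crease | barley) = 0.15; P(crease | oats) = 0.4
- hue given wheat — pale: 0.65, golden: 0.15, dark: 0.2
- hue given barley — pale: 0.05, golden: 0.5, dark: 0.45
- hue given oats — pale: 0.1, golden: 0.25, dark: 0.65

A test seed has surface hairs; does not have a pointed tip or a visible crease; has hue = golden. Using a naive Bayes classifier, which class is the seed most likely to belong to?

oats

wheat: 0.1 × (1−0.4) × 0.55 × (1−0.5) × 0.15 = 0.002475
barley: 0.2 × (1−0.5) × 0.3 × (1−0.15) × 0.5 = 0.01275
oats: 0.7 × (1−0.7) × 0.75 × (1−0.4) × 0.25 = 0.023625
Highest score → oats.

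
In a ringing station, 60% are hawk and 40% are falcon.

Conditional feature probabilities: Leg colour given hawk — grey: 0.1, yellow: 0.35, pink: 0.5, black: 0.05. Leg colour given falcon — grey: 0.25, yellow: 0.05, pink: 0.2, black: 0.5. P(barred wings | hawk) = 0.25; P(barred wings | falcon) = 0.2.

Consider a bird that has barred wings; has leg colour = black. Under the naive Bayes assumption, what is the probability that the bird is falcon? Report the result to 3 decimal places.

0.842

hawk: 0.6 × 0.05 × 0.25 = 0.0075
falcon: 0.4 × 0.5 × 0.2 = 0.04
P(falcon | x) = 0.04 / 0.0475 ≈ 0.842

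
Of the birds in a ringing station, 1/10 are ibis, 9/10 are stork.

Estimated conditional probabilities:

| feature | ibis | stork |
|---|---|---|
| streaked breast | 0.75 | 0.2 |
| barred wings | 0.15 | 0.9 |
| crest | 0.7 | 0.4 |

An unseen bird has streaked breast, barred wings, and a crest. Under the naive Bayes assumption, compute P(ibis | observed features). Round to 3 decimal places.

0.108

ibis: 0.1 × 0.75 × 0.15 × 0.7 = 0.007875
stork: 0.9 × 0.2 × 0.9 × 0.4 = 0.0648
P(ibis | x) = 0.007875 / 0.072675 ≈ 0.108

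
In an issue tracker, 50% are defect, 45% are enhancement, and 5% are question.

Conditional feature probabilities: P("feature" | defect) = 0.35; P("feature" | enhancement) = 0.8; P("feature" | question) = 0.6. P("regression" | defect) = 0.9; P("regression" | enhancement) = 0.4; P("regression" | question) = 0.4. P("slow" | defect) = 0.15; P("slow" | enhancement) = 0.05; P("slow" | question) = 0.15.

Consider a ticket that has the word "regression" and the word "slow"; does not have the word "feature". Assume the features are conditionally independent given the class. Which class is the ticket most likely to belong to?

defect: 0.5 × (1−0.35) × 0.9 × 0.15 = 0.043875
enhancement: 0.45 × (1−0.8) × 0.4 × 0.05 = 0.0018
question: 0.05 × (1−0.6) × 0.4 × 0.15 = 0.0012
Highest score → defect.

defect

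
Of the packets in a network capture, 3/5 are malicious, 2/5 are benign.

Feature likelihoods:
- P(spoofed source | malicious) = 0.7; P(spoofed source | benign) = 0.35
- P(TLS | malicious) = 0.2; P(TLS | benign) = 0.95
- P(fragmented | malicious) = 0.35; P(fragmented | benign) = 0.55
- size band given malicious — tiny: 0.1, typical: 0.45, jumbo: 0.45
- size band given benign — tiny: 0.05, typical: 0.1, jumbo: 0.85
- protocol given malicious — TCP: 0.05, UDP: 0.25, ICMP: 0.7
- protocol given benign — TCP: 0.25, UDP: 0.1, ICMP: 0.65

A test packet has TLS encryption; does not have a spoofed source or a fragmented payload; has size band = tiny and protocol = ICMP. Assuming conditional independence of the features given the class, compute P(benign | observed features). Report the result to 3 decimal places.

0.688

malicious: 0.6 × (1−0.7) × 0.2 × (1−0.35) × 0.1 × 0.7 = 0.001638
benign: 0.4 × (1−0.35) × 0.95 × (1−0.55) × 0.05 × 0.65 = 0.003612375
P(benign | x) = 0.003612375 / 0.005250375 ≈ 0.688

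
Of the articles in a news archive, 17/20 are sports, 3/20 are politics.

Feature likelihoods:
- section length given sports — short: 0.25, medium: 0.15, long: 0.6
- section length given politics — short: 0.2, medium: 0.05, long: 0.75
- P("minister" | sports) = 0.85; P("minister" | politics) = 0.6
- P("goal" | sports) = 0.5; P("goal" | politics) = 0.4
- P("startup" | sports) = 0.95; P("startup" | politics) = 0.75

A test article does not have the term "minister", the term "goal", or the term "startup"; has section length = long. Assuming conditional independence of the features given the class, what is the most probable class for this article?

sports: 0.85 × 0.6 × (1−0.85) × (1−0.5) × (1−0.95) = 0.0019125
politics: 0.15 × 0.75 × (1−0.6) × (1−0.4) × (1−0.75) = 0.00675
Highest score → politics.

politics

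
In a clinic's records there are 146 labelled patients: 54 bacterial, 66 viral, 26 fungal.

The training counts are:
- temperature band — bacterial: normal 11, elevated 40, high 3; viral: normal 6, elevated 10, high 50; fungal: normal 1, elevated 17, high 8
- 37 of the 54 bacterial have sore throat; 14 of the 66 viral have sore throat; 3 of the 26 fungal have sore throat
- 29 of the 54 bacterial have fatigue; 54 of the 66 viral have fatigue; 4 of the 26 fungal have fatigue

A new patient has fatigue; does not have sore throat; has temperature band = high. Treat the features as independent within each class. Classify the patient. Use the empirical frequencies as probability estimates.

viral

bacterial: (54/146) × (3/54) × (17/54) × (29/54) ≈ 0.00347398
viral: (66/146) × (50/66) × (52/66) × (54/66) ≈ 0.220763
fungal: (26/146) × (8/26) × (23/26) × (4/26) ≈ 0.00745724
Highest score → viral.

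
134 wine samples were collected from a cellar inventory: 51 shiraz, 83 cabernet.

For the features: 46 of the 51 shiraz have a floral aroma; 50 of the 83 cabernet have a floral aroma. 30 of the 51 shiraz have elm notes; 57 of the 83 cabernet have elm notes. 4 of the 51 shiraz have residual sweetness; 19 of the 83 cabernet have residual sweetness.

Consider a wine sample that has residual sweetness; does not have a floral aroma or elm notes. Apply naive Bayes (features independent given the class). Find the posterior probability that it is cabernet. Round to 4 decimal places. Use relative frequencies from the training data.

shiraz: (51/134) × (5/51) × (21/51) × (4/51) ≈ 0.00120505
cabernet: (83/134) × (33/83) × (26/83) × (19/83) ≈ 0.0176596
P(cabernet | x) = 0.0176596 / 0.01886465 ≈ 0.9361

0.9361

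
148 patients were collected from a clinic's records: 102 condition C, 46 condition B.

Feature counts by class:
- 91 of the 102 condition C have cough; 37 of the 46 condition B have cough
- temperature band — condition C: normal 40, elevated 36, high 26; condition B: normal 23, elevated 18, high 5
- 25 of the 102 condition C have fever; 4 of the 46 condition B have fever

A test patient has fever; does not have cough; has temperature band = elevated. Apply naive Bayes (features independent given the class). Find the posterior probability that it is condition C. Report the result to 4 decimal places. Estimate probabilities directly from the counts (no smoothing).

0.7565

condition C: (102/148) × (11/102) × (36/102) × (25/102) ≈ 0.00642944
condition B: (46/148) × (9/46) × (18/46) × (4/46) ≈ 0.00206918
P(condition C | x) = 0.00642944 / 0.00849862 ≈ 0.7565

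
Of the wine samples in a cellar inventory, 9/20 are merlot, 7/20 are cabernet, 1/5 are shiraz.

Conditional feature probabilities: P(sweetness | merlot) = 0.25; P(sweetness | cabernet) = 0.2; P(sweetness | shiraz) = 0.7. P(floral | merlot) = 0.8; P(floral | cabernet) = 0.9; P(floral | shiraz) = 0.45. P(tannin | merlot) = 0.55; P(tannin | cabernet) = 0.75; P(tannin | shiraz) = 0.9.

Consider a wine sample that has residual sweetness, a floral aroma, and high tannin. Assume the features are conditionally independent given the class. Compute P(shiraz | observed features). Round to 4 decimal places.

merlot: 0.45 × 0.25 × 0.8 × 0.55 = 0.0495
cabernet: 0.35 × 0.2 × 0.9 × 0.75 = 0.04725
shiraz: 0.2 × 0.7 × 0.45 × 0.9 = 0.0567
P(shiraz | x) = 0.0567 / 0.15345 ≈ 0.3695

0.3695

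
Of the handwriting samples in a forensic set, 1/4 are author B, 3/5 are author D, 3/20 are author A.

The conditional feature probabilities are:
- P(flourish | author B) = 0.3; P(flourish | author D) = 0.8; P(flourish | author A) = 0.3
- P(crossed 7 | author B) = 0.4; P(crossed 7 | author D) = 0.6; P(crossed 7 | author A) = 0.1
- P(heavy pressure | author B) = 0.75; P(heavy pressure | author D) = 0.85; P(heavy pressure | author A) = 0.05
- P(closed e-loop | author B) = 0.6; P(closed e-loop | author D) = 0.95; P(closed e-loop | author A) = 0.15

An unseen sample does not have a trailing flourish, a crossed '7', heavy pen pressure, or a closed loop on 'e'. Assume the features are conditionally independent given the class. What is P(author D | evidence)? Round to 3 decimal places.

author B: 0.25 × (1−0.3) × (1−0.4) × (1−0.75) × (1−0.6) = 0.0105
author D: 0.6 × (1−0.8) × (1−0.6) × (1−0.85) × (1−0.95) = 0.00036
author A: 0.15 × (1−0.3) × (1−0.1) × (1−0.05) × (1−0.15) = 0.07630875
P(author D | x) = 0.00036 / 0.08716875 ≈ 0.004

0.004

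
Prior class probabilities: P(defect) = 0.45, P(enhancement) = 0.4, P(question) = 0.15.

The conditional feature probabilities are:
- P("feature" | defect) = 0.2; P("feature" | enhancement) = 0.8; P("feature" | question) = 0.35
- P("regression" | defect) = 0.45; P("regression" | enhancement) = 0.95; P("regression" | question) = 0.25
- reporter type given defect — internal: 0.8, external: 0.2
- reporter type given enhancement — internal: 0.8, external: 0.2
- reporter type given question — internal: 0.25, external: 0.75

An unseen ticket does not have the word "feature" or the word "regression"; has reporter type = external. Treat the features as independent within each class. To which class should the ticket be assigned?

defect: 0.45 × (1−0.2) × (1−0.45) × 0.2 = 0.0396
enhancement: 0.4 × (1−0.8) × (1−0.95) × 0.2 = 0.0008
question: 0.15 × (1−0.35) × (1−0.25) × 0.75 = 0.05484375
Highest score → question.

question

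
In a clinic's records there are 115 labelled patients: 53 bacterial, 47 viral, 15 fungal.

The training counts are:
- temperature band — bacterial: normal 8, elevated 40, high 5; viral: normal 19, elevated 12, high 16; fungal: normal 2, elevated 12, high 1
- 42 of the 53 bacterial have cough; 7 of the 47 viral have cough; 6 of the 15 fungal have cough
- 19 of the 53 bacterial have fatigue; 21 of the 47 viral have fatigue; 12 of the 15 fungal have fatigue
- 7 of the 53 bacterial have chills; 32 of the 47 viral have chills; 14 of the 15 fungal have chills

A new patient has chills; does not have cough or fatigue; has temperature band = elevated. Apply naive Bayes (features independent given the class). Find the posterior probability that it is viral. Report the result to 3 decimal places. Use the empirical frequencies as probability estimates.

bacterial: (53/115) × (40/53) × (11/53) × (34/53) × (7/53) ≈ 0.00611652
viral: (47/115) × (12/47) × (40/47) × (26/47) × (32/47) ≈ 0.0334482
fungal: (15/115) × (12/15) × (9/15) × (3/15) × (14/15) ≈ 0.011687
P(viral | x) = 0.0334482 / 0.05125172 ≈ 0.653

0.653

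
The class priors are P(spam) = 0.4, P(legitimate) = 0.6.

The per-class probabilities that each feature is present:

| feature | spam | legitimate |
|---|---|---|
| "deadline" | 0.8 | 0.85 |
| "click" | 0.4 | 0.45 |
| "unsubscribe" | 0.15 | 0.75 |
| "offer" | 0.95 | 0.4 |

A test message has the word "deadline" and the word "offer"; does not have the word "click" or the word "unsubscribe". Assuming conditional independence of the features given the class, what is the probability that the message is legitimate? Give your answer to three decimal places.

0.153

spam: 0.4 × 0.8 × (1−0.4) × (1−0.15) × 0.95 = 0.15504
legitimate: 0.6 × 0.85 × (1−0.45) × (1−0.75) × 0.4 = 0.02805
P(legitimate | x) = 0.02805 / 0.18309 ≈ 0.153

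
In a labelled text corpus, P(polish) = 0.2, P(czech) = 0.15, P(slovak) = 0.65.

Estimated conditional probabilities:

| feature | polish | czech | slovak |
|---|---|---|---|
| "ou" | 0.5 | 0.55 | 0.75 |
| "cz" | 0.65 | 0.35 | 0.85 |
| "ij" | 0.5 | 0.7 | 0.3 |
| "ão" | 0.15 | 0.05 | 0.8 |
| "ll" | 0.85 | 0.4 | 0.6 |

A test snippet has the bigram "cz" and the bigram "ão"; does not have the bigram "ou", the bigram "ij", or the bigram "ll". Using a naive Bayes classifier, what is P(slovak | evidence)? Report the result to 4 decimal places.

0.9704

polish: 0.2 × (1−0.5) × 0.65 × (1−0.5) × 0.15 × (1−0.85) = 0.00073125
czech: 0.15 × (1−0.55) × 0.35 × (1−0.7) × 0.05 × (1−0.4) = 0.000212625
slovak: 0.65 × (1−0.75) × 0.85 × (1−0.3) × 0.8 × (1−0.6) = 0.03094
P(slovak | x) = 0.03094 / 0.031883875 ≈ 0.9704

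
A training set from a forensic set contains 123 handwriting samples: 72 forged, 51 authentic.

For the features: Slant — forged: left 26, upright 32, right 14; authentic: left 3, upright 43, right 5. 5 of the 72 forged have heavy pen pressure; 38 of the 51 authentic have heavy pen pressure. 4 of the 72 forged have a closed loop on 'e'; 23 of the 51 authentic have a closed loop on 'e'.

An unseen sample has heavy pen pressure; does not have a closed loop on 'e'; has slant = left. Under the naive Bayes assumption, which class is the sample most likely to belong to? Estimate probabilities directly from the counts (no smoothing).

forged

forged: (72/123) × (26/72) × (5/72) × (68/72) ≈ 0.0138638
authentic: (51/123) × (3/51) × (38/51) × (28/51) ≈ 0.0099774
Highest score → forged.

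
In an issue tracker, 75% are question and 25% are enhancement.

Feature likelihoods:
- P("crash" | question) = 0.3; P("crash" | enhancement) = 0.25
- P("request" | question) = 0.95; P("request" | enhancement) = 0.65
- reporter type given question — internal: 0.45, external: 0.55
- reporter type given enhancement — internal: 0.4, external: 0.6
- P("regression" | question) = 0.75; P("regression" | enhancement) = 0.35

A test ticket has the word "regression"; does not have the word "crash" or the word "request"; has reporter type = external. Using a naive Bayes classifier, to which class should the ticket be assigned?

enhancement

question: 0.75 × (1−0.3) × (1−0.95) × 0.55 × 0.75 = 0.010828125
enhancement: 0.25 × (1−0.25) × (1−0.65) × 0.6 × 0.35 = 0.01378125
Highest score → enhancement.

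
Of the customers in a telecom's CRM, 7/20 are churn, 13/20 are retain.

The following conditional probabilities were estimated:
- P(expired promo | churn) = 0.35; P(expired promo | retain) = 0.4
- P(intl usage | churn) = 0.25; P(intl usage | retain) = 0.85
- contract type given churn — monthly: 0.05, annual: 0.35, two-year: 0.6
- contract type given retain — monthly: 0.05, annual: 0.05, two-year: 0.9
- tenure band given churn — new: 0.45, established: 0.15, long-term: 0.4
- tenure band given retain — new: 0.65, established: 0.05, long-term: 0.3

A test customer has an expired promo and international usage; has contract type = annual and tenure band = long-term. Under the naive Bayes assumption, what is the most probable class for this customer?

churn: 0.35 × 0.35 × 0.25 × 0.35 × 0.4 = 0.0042875
retain: 0.65 × 0.4 × 0.85 × 0.05 × 0.3 = 0.003315
Highest score → churn.

churn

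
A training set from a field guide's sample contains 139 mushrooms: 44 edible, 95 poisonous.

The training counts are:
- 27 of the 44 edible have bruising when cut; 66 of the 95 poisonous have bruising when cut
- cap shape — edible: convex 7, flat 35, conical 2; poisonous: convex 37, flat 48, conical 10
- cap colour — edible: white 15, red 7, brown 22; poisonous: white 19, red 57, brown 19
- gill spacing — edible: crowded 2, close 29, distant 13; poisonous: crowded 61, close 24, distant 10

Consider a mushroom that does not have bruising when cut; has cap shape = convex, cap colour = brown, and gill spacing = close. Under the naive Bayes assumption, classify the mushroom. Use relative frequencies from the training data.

edible

edible: (44/139) × (17/44) × (7/44) × (22/44) × (29/44) ≈ 0.00641202
poisonous: (95/139) × (29/95) × (37/95) × (19/95) × (24/95) ≈ 0.00410562
Highest score → edible.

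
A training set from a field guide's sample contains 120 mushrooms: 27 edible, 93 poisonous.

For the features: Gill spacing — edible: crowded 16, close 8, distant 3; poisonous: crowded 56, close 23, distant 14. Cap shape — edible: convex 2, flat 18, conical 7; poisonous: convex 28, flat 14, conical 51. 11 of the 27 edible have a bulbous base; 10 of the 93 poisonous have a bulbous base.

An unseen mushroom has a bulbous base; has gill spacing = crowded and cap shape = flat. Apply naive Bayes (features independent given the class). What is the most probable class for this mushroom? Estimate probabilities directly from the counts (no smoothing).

edible

edible: (27/120) × (16/27) × (18/27) × (11/27) ≈ 0.036214
poisonous: (93/120) × (56/93) × (14/93) × (10/93) ≈ 0.00755386
Highest score → edible.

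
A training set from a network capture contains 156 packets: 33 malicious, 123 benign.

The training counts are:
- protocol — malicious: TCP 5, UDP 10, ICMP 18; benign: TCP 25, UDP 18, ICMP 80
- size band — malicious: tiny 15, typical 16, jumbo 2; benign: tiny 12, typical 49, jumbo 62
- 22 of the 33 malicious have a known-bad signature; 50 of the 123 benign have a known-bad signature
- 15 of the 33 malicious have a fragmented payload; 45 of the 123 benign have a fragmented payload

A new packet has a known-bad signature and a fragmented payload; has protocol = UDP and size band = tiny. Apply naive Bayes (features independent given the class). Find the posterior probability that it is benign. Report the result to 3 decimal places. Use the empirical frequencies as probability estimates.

0.159

malicious: (33/156) × (10/33) × (15/33) × (22/33) × (15/33) ≈ 0.00882955
benign: (123/156) × (18/123) × (12/123) × (50/123) × (45/123) ≈ 0.00167416
P(benign | x) = 0.00167416 / 0.01050371 ≈ 0.159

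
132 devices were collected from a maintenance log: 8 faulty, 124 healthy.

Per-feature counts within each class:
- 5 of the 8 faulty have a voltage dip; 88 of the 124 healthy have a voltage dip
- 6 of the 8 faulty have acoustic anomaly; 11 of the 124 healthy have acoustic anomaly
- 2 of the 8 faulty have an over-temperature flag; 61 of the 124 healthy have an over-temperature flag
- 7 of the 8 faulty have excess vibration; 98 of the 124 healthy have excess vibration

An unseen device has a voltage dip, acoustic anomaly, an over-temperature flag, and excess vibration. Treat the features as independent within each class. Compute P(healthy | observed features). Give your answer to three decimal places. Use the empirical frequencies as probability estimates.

0.787

faulty: (8/132) × (5/8) × (6/8) × (2/8) × (7/8) ≈ 0.00621449
healthy: (124/132) × (88/124) × (11/124) × (61/124) × (98/124) ≈ 0.0229928
P(healthy | x) = 0.0229928 / 0.02920729 ≈ 0.787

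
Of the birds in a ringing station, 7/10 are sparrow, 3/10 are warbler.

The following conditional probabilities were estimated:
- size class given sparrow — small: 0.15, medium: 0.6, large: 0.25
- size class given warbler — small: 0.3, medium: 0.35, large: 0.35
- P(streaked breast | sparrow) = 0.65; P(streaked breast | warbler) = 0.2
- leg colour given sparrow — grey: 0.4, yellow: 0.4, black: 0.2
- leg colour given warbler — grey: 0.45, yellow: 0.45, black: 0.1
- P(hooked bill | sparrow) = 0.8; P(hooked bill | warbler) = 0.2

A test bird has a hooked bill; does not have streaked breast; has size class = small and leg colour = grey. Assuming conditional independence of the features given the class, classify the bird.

sparrow: 0.7 × 0.15 × (1−0.65) × 0.4 × 0.8 = 0.01176
warbler: 0.3 × 0.3 × (1−0.2) × 0.45 × 0.2 = 0.00648
Highest score → sparrow.

sparrow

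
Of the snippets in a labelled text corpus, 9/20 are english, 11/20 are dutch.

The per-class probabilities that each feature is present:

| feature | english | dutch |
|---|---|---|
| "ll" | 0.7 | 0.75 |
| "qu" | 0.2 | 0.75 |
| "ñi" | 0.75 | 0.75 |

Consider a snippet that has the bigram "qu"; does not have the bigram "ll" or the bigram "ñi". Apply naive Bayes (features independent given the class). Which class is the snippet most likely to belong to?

english: 0.45 × (1−0.7) × 0.2 × (1−0.75) = 0.00675
dutch: 0.55 × (1−0.75) × 0.75 × (1−0.75) = 0.02578125
Highest score → dutch.

dutch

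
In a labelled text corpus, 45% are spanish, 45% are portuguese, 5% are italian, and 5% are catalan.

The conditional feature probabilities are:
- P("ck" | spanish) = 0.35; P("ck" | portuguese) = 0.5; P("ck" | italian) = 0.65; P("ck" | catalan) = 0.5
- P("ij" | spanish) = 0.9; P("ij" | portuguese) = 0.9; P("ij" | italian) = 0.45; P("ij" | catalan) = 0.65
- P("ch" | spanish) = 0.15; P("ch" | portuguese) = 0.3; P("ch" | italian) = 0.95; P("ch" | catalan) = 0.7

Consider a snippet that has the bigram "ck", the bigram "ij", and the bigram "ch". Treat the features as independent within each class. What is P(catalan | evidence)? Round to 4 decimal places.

0.1060

spanish: 0.45 × 0.35 × 0.9 × 0.15 = 0.0212625
portuguese: 0.45 × 0.5 × 0.9 × 0.3 = 0.06075
italian: 0.05 × 0.65 × 0.45 × 0.95 = 0.01389375
catalan: 0.05 × 0.5 × 0.65 × 0.7 = 0.011375
P(catalan | x) = 0.011375 / 0.10728125 ≈ 0.1060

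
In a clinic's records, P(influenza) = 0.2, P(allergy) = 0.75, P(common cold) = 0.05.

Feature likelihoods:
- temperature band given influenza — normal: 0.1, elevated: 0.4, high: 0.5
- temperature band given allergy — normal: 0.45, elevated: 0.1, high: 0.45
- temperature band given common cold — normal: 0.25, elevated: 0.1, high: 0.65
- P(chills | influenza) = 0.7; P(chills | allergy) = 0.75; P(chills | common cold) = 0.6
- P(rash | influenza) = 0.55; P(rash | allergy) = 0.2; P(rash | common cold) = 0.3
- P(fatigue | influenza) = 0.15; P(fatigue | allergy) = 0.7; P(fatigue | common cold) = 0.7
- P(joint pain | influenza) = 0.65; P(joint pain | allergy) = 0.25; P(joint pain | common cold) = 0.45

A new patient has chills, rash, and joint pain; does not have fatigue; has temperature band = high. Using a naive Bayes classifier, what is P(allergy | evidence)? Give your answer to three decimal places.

0.147

influenza: 0.2 × 0.5 × 0.7 × 0.55 × (1−0.15) × 0.65 = 0.02127125
allergy: 0.75 × 0.45 × 0.75 × 0.2 × (1−0.7) × 0.25 = 0.003796875
common cold: 0.05 × 0.65 × 0.6 × 0.3 × (1−0.7) × 0.45 = 0.00078975
P(allergy | x) = 0.003796875 / 0.025857875 ≈ 0.147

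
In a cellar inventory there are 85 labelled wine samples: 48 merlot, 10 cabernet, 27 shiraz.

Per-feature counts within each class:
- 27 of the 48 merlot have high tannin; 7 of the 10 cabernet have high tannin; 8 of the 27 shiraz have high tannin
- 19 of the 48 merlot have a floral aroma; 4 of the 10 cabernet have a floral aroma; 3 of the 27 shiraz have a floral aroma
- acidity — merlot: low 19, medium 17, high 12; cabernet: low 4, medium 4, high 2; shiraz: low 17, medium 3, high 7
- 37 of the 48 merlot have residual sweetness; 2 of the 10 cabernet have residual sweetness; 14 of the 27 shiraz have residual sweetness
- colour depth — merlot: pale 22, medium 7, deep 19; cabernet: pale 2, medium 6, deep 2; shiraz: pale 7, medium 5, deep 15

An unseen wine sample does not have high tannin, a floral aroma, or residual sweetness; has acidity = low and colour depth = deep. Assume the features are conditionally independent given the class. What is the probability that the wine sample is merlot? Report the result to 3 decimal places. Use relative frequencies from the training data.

0.133

merlot: (48/85) × (21/48) × (29/48) × (19/48) × (11/48) × (19/48) ≈ 0.00535961
cabernet: (10/85) × (3/10) × (6/10) × (4/10) × (8/10) × (2/10) ≈ 0.00135529
shiraz: (27/85) × (19/27) × (24/27) × (17/27) × (13/27) × (15/27) ≈ 0.0334637
P(merlot | x) = 0.00535961 / 0.0401786 ≈ 0.133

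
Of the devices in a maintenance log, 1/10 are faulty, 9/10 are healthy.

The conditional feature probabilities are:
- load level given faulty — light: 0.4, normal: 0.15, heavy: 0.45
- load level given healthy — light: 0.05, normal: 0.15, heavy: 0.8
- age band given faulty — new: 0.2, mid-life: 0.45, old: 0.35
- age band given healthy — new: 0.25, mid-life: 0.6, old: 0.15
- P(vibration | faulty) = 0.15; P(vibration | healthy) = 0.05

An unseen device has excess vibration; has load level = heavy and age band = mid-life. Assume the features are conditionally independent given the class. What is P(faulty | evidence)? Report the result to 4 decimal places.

0.1233

faulty: 0.1 × 0.45 × 0.45 × 0.15 = 0.0030375
healthy: 0.9 × 0.8 × 0.6 × 0.05 = 0.0216
P(faulty | x) = 0.0030375 / 0.0246375 ≈ 0.1233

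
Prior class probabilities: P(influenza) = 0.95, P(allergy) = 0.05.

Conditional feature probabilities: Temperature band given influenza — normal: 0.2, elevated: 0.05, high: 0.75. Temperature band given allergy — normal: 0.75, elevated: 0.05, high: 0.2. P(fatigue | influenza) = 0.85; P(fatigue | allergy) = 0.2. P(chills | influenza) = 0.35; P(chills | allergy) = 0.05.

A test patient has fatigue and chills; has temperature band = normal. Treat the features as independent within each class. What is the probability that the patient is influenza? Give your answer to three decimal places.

influenza: 0.95 × 0.2 × 0.85 × 0.35 = 0.056525
allergy: 0.05 × 0.75 × 0.2 × 0.05 = 0.000375
P(influenza | x) = 0.056525 / 0.0569 ≈ 0.993

0.993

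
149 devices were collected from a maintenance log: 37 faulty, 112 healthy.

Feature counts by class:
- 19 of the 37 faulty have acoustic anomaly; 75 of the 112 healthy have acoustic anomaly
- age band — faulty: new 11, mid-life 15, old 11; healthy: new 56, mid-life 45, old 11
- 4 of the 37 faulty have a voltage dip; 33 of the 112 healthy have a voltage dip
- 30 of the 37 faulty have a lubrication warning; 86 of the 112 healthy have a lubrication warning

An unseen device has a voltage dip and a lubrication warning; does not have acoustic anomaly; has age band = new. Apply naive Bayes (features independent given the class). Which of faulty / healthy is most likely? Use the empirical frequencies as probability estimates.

healthy

faulty: (37/149) × (18/37) × (11/37) × (4/37) × (30/37) ≈ 0.00314815
healthy: (112/149) × (37/112) × (56/112) × (33/112) × (86/112) ≈ 0.0280907
Highest score → healthy.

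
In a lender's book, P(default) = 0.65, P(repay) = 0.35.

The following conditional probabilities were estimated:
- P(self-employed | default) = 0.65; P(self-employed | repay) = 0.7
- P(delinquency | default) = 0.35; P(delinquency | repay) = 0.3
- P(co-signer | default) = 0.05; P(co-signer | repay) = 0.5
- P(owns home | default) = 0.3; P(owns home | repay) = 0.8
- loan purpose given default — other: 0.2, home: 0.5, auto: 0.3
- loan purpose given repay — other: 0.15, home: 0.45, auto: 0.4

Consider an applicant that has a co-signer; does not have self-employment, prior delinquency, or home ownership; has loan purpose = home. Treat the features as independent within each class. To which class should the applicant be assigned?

repay

default: 0.65 × (1−0.65) × (1−0.35) × 0.05 × (1−0.3) × 0.5 = 0.0025878125
repay: 0.35 × (1−0.7) × (1−0.3) × 0.5 × (1−0.8) × 0.45 = 0.0033075
Highest score → repay.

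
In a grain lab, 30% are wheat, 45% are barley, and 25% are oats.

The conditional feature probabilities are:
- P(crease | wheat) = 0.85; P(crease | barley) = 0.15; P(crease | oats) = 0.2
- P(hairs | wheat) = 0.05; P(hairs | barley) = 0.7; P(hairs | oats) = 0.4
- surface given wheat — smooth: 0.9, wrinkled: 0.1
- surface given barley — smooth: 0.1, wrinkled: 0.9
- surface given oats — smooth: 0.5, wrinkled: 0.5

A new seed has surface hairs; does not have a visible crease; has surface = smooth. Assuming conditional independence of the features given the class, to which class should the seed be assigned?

wheat: 0.3 × (1−0.85) × 0.05 × 0.9 = 0.002025
barley: 0.45 × (1−0.15) × 0.7 × 0.1 = 0.026775
oats: 0.25 × (1−0.2) × 0.4 × 0.5 = 0.04
Highest score → oats.

oats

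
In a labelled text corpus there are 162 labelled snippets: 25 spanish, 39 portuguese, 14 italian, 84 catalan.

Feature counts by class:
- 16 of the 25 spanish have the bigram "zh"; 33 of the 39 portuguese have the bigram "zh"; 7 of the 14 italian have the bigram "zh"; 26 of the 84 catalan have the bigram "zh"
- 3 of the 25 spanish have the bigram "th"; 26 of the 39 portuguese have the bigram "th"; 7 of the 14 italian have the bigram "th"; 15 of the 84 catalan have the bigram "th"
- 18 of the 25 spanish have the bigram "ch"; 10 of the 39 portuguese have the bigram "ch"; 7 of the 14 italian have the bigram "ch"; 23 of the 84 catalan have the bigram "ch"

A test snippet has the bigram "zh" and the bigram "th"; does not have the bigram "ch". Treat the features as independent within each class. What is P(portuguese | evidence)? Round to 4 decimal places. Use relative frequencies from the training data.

0.7430

spanish: (25/162) × (16/25) × (3/25) × (7/25) ≈ 0.00331852
portuguese: (39/162) × (33/39) × (26/39) × (29/39) ≈ 0.100981
italian: (14/162) × (7/14) × (7/14) × (7/14) ≈ 0.0108025
catalan: (84/162) × (26/84) × (15/84) × (61/84) ≈ 0.0208123
P(portuguese | x) = 0.100981 / 0.13591432 ≈ 0.7430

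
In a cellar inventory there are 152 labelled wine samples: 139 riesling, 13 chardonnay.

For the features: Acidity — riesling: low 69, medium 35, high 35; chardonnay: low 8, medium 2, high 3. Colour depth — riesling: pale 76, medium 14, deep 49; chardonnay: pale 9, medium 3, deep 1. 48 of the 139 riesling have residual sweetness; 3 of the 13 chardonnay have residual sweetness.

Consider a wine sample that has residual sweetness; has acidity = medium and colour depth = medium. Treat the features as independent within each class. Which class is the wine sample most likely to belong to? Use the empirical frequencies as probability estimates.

riesling: (139/152) × (35/139) × (14/139) × (48/139) ≈ 0.00800874
chardonnay: (13/152) × (2/13) × (3/13) × (3/13) ≈ 0.000700716
Highest score → riesling.

riesling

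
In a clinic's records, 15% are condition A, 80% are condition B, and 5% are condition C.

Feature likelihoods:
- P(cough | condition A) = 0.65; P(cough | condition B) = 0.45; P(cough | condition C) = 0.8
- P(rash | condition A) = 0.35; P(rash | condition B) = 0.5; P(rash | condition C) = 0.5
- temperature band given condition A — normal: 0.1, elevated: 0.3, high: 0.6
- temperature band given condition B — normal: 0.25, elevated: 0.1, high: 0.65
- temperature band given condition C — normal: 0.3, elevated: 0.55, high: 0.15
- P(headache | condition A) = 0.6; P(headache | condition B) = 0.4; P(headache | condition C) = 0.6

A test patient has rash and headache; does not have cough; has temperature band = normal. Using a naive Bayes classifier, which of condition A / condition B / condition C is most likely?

condition B

condition A: 0.15 × (1−0.65) × 0.35 × 0.1 × 0.6 = 0.0011025
condition B: 0.8 × (1−0.45) × 0.5 × 0.25 × 0.4 = 0.022
condition C: 0.05 × (1−0.8) × 0.5 × 0.3 × 0.6 = 0.0009
Highest score → condition B.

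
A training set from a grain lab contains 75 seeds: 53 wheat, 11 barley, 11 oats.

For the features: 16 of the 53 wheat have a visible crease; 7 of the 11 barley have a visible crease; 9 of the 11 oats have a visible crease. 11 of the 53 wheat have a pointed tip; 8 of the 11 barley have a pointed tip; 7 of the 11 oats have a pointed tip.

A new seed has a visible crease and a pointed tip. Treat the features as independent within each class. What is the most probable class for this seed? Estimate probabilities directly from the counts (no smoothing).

wheat: (53/75) × (16/53) × (11/53) ≈ 0.0442767
barley: (11/75) × (7/11) × (8/11) ≈ 0.0678788
oats: (11/75) × (9/11) × (7/11) ≈ 0.0763636
Highest score → oats.

oats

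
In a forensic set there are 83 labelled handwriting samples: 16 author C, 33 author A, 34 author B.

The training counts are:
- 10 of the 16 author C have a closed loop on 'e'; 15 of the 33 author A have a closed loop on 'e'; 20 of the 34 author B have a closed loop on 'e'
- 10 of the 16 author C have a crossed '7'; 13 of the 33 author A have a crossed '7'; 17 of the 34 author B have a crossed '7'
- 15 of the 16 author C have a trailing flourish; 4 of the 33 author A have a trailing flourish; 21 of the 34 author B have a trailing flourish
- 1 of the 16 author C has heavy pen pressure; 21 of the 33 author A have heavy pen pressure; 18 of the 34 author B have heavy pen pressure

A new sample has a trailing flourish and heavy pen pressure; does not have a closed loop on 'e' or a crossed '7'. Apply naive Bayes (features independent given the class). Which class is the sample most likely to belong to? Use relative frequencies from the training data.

author C: (16/83) × (6/16) × (6/16) × (15/16) × (1/16) ≈ 0.00158838
author A: (33/83) × (18/33) × (20/33) × (4/33) × (21/33) ≈ 0.0101382
author B: (34/83) × (14/34) × (17/34) × (21/34) × (18/34) ≈ 0.0275774
Highest score → author B.

author B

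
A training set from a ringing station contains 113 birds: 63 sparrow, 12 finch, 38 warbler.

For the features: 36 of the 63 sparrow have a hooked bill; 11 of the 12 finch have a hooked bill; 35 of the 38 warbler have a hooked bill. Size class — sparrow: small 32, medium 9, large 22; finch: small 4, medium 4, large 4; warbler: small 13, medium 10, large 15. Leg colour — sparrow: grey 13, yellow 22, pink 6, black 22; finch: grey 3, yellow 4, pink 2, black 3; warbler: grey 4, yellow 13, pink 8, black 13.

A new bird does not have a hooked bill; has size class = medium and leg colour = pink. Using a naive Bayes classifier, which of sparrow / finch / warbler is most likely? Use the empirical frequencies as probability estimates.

sparrow: (63/113) × (27/63) × (9/63) × (6/63) ≈ 0.00325086
finch: (12/113) × (1/12) × (4/12) × (2/12) ≈ 0.000491642
warbler: (38/113) × (3/38) × (10/38) × (8/38) ≈ 0.00147084
Highest score → sparrow.

sparrow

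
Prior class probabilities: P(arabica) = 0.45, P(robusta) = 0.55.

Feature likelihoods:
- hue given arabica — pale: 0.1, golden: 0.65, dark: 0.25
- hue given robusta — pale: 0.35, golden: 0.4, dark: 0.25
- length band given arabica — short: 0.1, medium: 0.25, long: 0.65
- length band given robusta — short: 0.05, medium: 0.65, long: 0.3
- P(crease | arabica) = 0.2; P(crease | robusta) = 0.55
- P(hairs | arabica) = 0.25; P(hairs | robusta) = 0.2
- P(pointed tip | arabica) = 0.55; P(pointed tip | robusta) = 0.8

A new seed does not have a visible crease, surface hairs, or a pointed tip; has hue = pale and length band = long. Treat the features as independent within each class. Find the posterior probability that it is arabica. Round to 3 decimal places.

arabica: 0.45 × 0.1 × 0.65 × (1−0.2) × (1−0.25) × (1−0.55) = 0.0078975
robusta: 0.55 × 0.35 × 0.3 × (1−0.55) × (1−0.2) × (1−0.8) = 0.004158
P(arabica | x) = 0.0078975 / 0.0120555 ≈ 0.655

0.655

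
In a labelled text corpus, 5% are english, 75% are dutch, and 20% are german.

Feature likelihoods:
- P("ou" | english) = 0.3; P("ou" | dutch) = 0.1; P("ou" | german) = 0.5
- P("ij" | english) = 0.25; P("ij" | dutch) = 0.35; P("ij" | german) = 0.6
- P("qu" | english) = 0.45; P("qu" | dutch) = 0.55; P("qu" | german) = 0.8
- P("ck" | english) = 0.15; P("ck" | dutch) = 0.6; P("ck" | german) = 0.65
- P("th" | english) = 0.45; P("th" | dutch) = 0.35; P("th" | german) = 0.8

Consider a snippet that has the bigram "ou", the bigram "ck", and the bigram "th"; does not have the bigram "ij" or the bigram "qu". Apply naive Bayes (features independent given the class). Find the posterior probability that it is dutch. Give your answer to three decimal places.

0.502

english: 0.05 × 0.3 × (1−0.25) × (1−0.45) × 0.15 × 0.45 = 0.00041765625
dutch: 0.75 × 0.1 × (1−0.35) × (1−0.55) × 0.6 × 0.35 = 0.004606875
german: 0.2 × 0.5 × (1−0.6) × (1−0.8) × 0.65 × 0.8 = 0.00416
P(dutch | x) = 0.004606875 / 0.00918453125 ≈ 0.502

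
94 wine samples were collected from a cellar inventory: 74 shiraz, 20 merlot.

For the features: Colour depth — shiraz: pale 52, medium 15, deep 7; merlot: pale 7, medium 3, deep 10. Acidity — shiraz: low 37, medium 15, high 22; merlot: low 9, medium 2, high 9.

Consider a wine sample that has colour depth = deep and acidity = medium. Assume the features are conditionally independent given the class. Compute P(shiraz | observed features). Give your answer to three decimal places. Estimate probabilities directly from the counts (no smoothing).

0.587

shiraz: (74/94) × (7/74) × (15/74) ≈ 0.0150949
merlot: (20/94) × (10/20) × (2/20) ≈ 0.0106383
P(shiraz | x) = 0.0150949 / 0.0257332 ≈ 0.587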